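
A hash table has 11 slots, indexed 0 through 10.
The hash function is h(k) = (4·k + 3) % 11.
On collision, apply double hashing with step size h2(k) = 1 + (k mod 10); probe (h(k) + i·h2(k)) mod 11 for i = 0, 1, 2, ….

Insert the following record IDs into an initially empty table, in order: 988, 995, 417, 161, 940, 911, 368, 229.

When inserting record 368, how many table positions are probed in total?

5

988: h=6 → slot 6
995: h=1 → slot 1
417: h=10 → slot 10
161: h=9 → slot 9
940: h=1, h2=1, probe 1,2 → slot 2
911: h=6, h2=2, probe 6,8 → slot 8
368: h=1, h2=9, probe 1,10,8,6,4 → slot 4
229: h=6, h2=10, probe 6,5 → slot 5
Table: [_, 995, 940, _, 368, 229, 988, _, 911, 161, 417]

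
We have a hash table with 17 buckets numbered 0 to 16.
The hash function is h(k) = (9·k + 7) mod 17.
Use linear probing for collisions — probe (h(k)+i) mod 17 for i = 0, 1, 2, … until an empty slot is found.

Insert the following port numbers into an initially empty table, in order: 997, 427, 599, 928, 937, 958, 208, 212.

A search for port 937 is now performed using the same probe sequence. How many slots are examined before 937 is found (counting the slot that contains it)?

997 hashes to 4; slot 4 is free -> place at 4.
427 hashes to 8; slot 8 is free -> place at 8.
599 hashes to 9; slot 9 is free -> place at 9.
928 hashes to 12; slot 12 is free -> place at 12.
937 hashes to 8; 8,9 taken -> place at 10.
958 hashes to 10; 10 taken -> place at 11.
208 hashes to 9; 9,10,11,12 taken -> place at 13.
212 hashes to 11; 11,12,13 taken -> place at 14.
Table: [-, -, -, -, 997, -, -, -, 427, 599, 937, 958, 928, 208, 212, -, -]
Lookup 937: h=8, probe 8,9,10 → found at 10.

3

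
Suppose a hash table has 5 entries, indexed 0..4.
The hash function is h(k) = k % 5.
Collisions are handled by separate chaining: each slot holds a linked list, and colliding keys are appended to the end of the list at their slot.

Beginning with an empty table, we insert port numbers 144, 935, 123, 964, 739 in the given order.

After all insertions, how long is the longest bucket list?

144 → bucket 4
935 → bucket 0
123 → bucket 3
964 → bucket 4 (collision)
739 → bucket 4 (collision)
Final buckets:
0: 935
1: —
2: —
3: 123
4: 144 -> 964 -> 739

3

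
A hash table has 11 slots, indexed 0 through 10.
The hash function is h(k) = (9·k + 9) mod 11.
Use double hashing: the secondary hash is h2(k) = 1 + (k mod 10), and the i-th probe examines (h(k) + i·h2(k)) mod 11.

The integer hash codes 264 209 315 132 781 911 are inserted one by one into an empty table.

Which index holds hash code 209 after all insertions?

264: h=9 -> slot 9
209: h=9, h2=10, probe 9,8 -> slot 8
315: h=6 -> slot 6
132: h=9, h2=3, probe 9,1 -> slot 1
781: h=9, h2=2, probe 9,0 -> slot 0
911: h=2 -> slot 2
Table: [781, 132, 911, _, _, _, 315, _, 209, 264, _]

8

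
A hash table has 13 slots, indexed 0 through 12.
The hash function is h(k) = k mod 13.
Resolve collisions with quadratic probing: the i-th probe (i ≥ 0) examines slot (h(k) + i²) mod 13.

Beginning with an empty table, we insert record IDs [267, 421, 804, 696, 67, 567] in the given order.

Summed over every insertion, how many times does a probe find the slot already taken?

267 hashes to 7; slot 7 is free => place at 7.
421 hashes to 5; slot 5 is free => place at 5.
804 hashes to 11; slot 11 is free => place at 11.
696 hashes to 7; 7 taken => place at 8.
67 hashes to 2; slot 2 is free => place at 2.
567 hashes to 8; 8 taken => place at 9.
Table: [-, -, 67, -, -, 421, -, 267, 696, 567, -, 804, -]

2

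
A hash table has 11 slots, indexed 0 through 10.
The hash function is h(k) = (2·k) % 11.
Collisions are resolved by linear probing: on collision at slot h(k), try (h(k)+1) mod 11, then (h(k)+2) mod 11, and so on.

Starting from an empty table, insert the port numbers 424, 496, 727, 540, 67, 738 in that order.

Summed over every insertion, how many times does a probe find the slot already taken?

10

424 hashes to 1; slot 1 is free -> place at 1.
496 hashes to 2; slot 2 is free -> place at 2.
727 hashes to 2; 2 taken -> place at 3.
540 hashes to 2; 2,3 taken -> place at 4.
67 hashes to 2; 2,3,4 taken -> place at 5.
738 hashes to 2; 2,3,4,5 taken -> place at 6.
Table: [., 424, 496, 727, 540, 67, 738, ., ., ., .]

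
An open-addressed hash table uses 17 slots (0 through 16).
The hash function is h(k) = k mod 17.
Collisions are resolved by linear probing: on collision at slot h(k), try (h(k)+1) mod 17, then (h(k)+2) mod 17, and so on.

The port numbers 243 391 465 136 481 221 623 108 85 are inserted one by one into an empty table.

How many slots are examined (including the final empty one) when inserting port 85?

243: h=5 -> slot 5
391: h=0 -> slot 0
465: h=6 -> slot 6
136: h=0, probe 0,1 -> slot 1
481: h=5, probe 5,6,7 -> slot 7
221: h=0, probe 0,1,2 -> slot 2
623: h=11 -> slot 11
108: h=6, probe 6,7,8 -> slot 8
85: h=0, probe 0,1,2,3 -> slot 3
Table: [391, 136, 221, 85, ∅, 243, 465, 481, 108, ∅, ∅, 623, ∅, ∅, ∅, ∅, ∅]

4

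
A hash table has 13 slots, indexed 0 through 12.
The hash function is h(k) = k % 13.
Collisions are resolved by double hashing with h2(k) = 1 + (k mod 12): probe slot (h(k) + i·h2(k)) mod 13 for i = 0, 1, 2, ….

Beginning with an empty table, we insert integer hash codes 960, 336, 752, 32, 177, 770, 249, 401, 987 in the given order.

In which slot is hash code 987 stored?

960: h=11 => slot 11
336: h=11, h2=1, probe 11,12 => slot 12
752: h=11, h2=9, probe 11,7 => slot 7
32: h=6 => slot 6
177: h=8 => slot 8
770: h=3 => slot 3
249: h=2 => slot 2
401: h=11, h2=6, probe 11,4 => slot 4
987: h=12, h2=4, probe 12,3,7,11,2,6,10 => slot 10
Table: [_, _, 249, 770, 401, _, 32, 752, 177, _, 987, 960, 336]

10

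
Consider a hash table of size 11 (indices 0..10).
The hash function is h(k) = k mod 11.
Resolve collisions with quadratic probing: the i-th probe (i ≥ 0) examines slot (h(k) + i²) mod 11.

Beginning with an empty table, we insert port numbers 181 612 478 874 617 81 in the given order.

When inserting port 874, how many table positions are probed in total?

Insert 181: h=5, slot 5 empty -> index 5.
Insert 612: h=7, slot 7 empty -> index 7.
Insert 478: h=5, slot 5 occupied -> index 6.
Insert 874: h=5, slots 5,6 occupied -> index 9.
Insert 617: h=1, slot 1 empty -> index 1.
Insert 81: h=4, slot 4 empty -> index 4.
Table: [_, 617, _, _, 81, 181, 478, 612, _, 874, _]

3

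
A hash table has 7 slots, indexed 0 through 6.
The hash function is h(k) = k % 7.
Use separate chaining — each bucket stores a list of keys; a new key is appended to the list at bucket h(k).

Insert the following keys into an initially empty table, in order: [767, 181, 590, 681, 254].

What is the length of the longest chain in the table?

767 -> bucket 4
181 -> bucket 6
590 -> bucket 2
681 -> bucket 2 (collision)
254 -> bucket 2 (collision)
Final buckets:
0: _
1: _
2: 590 -> 681 -> 254
3: _
4: 767
5: _
6: 181

3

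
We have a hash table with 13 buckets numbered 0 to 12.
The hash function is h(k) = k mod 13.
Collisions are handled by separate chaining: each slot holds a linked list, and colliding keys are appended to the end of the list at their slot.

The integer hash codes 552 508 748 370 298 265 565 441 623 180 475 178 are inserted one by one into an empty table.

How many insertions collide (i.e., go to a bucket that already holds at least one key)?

5

Insert 552: h=6, bucket 6 empty → new chain.
Insert 508: h=1, bucket 1 empty → new chain.
Insert 748: h=7, bucket 7 empty → new chain.
Insert 370: h=6, bucket 6 nonempty → append to chain.
Insert 298: h=12, bucket 12 empty → new chain.
Insert 265: h=5, bucket 5 empty → new chain.
Insert 565: h=6, bucket 6 nonempty → append to chain.
Insert 441: h=12, bucket 12 nonempty → append to chain.
Insert 623: h=12, bucket 12 nonempty → append to chain.
Insert 180: h=11, bucket 11 empty → new chain.
Insert 475: h=7, bucket 7 nonempty → append to chain.
Insert 178: h=9, bucket 9 empty → new chain.
Final buckets:
0: —
1: 508
2: —
3: —
4: —
5: 265
6: 552 -> 370 -> 565
7: 748 -> 475
8: —
9: 178
10: —
11: 180
12: 298 -> 441 -> 623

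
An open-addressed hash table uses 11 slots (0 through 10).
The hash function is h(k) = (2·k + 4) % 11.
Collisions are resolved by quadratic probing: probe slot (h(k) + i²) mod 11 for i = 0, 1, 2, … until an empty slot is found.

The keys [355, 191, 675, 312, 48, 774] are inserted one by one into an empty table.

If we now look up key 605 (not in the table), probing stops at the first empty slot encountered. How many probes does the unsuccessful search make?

3

355 hashes to 10; slot 10 is free → place at 10.
191 hashes to 1; slot 1 is free → place at 1.
675 hashes to 1; 1 taken → place at 2.
312 hashes to 1; 1,2 taken → place at 5.
48 hashes to 1; 1,2,5,10 taken → place at 6.
774 hashes to 1; 1,2,5,10,6 taken → place at 4.
Table: [∅, 191, 675, ∅, 774, 312, 48, ∅, ∅, ∅, 355]
Lookup 605: h=4, probe 4,5,8 → slot 8 empty, not found.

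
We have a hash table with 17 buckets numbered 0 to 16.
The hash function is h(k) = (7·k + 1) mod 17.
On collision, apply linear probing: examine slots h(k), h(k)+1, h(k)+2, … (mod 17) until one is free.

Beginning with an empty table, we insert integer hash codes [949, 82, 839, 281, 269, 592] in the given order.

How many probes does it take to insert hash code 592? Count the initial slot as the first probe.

4

949: h=14 => slot 14
82: h=14, probe 14,15 => slot 15
839: h=9 => slot 9
281: h=13 => slot 13
269: h=14, probe 14,15,16 => slot 16
592: h=14, probe 14,15,16,0 => slot 0
Table: [592, —, —, —, —, —, —, —, —, 839, —, —, —, 281, 949, 82, 269]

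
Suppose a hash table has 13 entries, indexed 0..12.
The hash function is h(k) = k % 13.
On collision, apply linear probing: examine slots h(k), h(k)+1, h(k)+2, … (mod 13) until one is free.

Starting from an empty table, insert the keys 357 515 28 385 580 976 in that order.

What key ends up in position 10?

Insert 357: h=6, slot 6 empty => index 6.
Insert 515: h=8, slot 8 empty => index 8.
Insert 28: h=2, slot 2 empty => index 2.
Insert 385: h=8, slot 8 occupied => index 9.
Insert 580: h=8, slots 8,9 occupied => index 10.
Insert 976: h=1, slot 1 empty => index 1.
Table: [-, 976, 28, -, -, -, 357, -, 515, 385, 580, -, -]

580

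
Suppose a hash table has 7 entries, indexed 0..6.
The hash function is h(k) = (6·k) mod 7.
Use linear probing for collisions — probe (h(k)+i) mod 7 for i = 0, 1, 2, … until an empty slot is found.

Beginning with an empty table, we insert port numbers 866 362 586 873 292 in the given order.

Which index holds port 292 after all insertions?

866 hashes to 2; slot 2 is free → place at 2.
362 hashes to 2; 2 taken → place at 3.
586 hashes to 2; 2,3 taken → place at 4.
873 hashes to 2; 2,3,4 taken → place at 5.
292 hashes to 2; 2,3,4,5 taken → place at 6.
Table: [., ., 866, 362, 586, 873, 292]

6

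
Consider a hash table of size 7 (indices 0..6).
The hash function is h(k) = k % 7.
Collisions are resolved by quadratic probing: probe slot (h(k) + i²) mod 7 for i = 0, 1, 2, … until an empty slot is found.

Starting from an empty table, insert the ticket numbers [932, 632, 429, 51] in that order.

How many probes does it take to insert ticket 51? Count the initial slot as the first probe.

3

Insert 932: h=1, slot 1 empty -> index 1.
Insert 632: h=2, slot 2 empty -> index 2.
Insert 429: h=2, slot 2 occupied -> index 3.
Insert 51: h=2, slots 2,3 occupied -> index 6.
Table: [∅, 932, 632, 429, ∅, ∅, 51]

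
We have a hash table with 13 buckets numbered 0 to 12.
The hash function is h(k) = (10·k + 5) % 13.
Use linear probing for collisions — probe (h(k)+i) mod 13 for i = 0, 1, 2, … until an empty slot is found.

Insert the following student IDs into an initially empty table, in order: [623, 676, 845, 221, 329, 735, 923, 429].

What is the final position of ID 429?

12

623 hashes to 8; slot 8 is free → place at 8.
676 hashes to 5; slot 5 is free → place at 5.
845 hashes to 5; 5 taken → place at 6.
221 hashes to 5; 5,6 taken → place at 7.
329 hashes to 6; 6,7,8 taken → place at 9.
735 hashes to 10; slot 10 is free → place at 10.
923 hashes to 5; 5,6,7,8,9,10 taken → place at 11.
429 hashes to 5; 5,6,7,8,9,10,11 taken → place at 12.
Table: [—, —, —, —, —, 676, 845, 221, 623, 329, 735, 923, 429]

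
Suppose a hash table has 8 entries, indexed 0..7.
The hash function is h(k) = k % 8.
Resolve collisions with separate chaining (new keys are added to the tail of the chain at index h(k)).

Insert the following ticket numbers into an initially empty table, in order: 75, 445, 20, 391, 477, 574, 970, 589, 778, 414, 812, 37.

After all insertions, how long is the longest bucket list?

4

Insert 75: h=3, bucket 3 empty → new chain.
Insert 445: h=5, bucket 5 empty → new chain.
Insert 20: h=4, bucket 4 empty → new chain.
Insert 391: h=7, bucket 7 empty → new chain.
Insert 477: h=5, bucket 5 nonempty → append to chain.
Insert 574: h=6, bucket 6 empty → new chain.
Insert 970: h=2, bucket 2 empty → new chain.
Insert 589: h=5, bucket 5 nonempty → append to chain.
Insert 778: h=2, bucket 2 nonempty → append to chain.
Insert 414: h=6, bucket 6 nonempty → append to chain.
Insert 812: h=4, bucket 4 nonempty → append to chain.
Insert 37: h=5, bucket 5 nonempty → append to chain.
Final buckets:
0: _
1: _
2: 970 -> 778
3: 75
4: 20 -> 812
5: 445 -> 477 -> 589 -> 37
6: 574 -> 414
7: 391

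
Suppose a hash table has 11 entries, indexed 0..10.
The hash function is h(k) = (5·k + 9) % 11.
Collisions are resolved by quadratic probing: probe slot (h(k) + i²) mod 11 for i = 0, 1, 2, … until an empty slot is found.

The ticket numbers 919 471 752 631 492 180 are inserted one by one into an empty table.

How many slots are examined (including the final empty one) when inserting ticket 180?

Insert 919: h=6, slot 6 empty -> index 6.
Insert 471: h=10, slot 10 empty -> index 10.
Insert 752: h=7, slot 7 empty -> index 7.
Insert 631: h=7, slot 7 occupied -> index 8.
Insert 492: h=5, slot 5 empty -> index 5.
Insert 180: h=7, slots 7,8 occupied -> index 0.
Table: [180, _, _, _, _, 492, 919, 752, 631, _, 471]

3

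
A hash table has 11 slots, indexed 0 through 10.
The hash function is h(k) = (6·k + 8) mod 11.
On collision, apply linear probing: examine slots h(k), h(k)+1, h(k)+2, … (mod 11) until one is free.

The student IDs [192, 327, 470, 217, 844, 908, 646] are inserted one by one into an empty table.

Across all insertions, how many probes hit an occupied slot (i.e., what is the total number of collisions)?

11

192: h=5 => slot 5
327: h=1 => slot 1
470: h=1, probe 1,2 => slot 2
217: h=1, probe 1,2,3 => slot 3
844: h=1, probe 1,2,3,4 => slot 4
908: h=0 => slot 0
646: h=1, probe 1,2,3,4,5,6 => slot 6
Table: [908, 327, 470, 217, 844, 192, 646, _, _, _, _]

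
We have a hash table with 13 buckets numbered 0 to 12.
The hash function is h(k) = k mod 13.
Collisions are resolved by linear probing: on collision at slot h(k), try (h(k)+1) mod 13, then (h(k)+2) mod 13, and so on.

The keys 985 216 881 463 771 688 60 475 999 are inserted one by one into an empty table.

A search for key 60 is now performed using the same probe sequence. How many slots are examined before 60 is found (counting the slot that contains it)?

985 hashes to 10; slot 10 is free → place at 10.
216 hashes to 8; slot 8 is free → place at 8.
881 hashes to 10; 10 taken → place at 11.
463 hashes to 8; 8 taken → place at 9.
771 hashes to 4; slot 4 is free → place at 4.
688 hashes to 12; slot 12 is free → place at 12.
60 hashes to 8; 8,9,10,11,12 taken → place at 0.
475 hashes to 7; slot 7 is free → place at 7.
999 hashes to 11; 11,12,0 taken → place at 1.
Table: [60, 999, _, _, 771, _, _, 475, 216, 463, 985, 881, 688]
Lookup 60: h=8, probe 8,9,10,11,12,0 → found at 0.

6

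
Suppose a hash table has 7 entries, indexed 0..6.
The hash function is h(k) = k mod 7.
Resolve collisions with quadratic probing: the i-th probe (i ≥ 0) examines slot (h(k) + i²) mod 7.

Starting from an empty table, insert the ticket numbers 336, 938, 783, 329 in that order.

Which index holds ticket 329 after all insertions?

4

336 hashes to 0; slot 0 is free → place at 0.
938 hashes to 0; 0 taken → place at 1.
783 hashes to 6; slot 6 is free → place at 6.
329 hashes to 0; 0,1 taken → place at 4.
Table: [336, 938, _, _, 329, _, 783]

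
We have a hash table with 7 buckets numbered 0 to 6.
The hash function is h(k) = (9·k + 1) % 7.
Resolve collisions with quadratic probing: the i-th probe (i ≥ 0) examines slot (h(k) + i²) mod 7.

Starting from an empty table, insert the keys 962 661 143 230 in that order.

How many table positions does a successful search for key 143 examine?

962: h=0 => slot 0
661: h=0, probe 0,1 => slot 1
143: h=0, probe 0,1,4 => slot 4
230: h=6 => slot 6
Table: [962, 661, -, -, 143, -, 230]
Lookup 143: h=0, probe 0,1,4 → found at 4.

3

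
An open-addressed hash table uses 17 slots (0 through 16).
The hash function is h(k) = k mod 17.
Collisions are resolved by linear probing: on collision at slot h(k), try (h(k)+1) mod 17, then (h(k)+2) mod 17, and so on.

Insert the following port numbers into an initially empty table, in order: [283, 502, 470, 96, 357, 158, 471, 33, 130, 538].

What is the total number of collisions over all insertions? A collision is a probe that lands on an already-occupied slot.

283 hashes to 11; slot 11 is free => place at 11.
502 hashes to 9; slot 9 is free => place at 9.
470 hashes to 11; 11 taken => place at 12.
96 hashes to 11; 11,12 taken => place at 13.
357 hashes to 0; slot 0 is free => place at 0.
158 hashes to 5; slot 5 is free => place at 5.
471 hashes to 12; 12,13 taken => place at 14.
33 hashes to 16; slot 16 is free => place at 16.
130 hashes to 11; 11,12,13,14 taken => place at 15.
538 hashes to 11; 11,12,13,14,15,16,0 taken => place at 1.
Table: [357, 538, _, _, _, 158, _, _, _, 502, _, 283, 470, 96, 471, 130, 33]

16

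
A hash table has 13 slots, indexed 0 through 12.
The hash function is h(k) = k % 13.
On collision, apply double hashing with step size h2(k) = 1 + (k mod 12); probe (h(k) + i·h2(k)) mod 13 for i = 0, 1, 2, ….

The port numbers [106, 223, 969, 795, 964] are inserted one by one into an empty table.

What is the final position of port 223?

10

106: h=2 => slot 2
223: h=2, h2=8, probe 2,10 => slot 10
969: h=7 => slot 7
795: h=2, h2=4, probe 2,6 => slot 6
964: h=2, h2=5, probe 2,7,12 => slot 12
Table: [∅, ∅, 106, ∅, ∅, ∅, 795, 969, ∅, ∅, 223, ∅, 964]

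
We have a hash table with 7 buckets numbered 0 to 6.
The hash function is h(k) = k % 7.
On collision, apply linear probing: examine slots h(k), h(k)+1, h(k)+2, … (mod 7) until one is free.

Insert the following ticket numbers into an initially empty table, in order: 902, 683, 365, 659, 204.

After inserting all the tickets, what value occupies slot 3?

204

902 hashes to 6; slot 6 is free → place at 6.
683 hashes to 4; slot 4 is free → place at 4.
365 hashes to 1; slot 1 is free → place at 1.
659 hashes to 1; 1 taken → place at 2.
204 hashes to 1; 1,2 taken → place at 3.
Table: [∅, 365, 659, 204, 683, ∅, 902]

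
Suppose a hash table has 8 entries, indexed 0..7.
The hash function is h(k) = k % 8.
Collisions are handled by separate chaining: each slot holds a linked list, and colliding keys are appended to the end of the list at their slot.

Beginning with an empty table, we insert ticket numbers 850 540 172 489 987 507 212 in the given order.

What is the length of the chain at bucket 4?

3

850 -> bucket 2
540 -> bucket 4
172 -> bucket 4 (collision)
489 -> bucket 1
987 -> bucket 3
507 -> bucket 3 (collision)
212 -> bucket 4 (collision)
Final buckets:
0: -
1: 489
2: 850
3: 987 -> 507
4: 540 -> 172 -> 212
5: -
6: -
7: -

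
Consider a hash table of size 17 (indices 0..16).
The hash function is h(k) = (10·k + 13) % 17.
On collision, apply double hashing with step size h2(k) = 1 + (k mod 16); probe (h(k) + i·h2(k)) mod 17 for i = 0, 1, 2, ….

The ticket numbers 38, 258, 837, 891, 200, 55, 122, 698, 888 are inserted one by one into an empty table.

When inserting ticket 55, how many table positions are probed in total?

38: h=2 -> slot 2
258: h=9 -> slot 9
837: h=2, h2=6, probe 2,8 -> slot 8
891: h=15 -> slot 15
200: h=7 -> slot 7
55: h=2, h2=8, probe 2,10 -> slot 10
122: h=9, h2=11, probe 9,3 -> slot 3
698: h=6 -> slot 6
888: h=2, h2=9, probe 2,11 -> slot 11
Table: [∅, ∅, 38, 122, ∅, ∅, 698, 200, 837, 258, 55, 888, ∅, ∅, ∅, 891, ∅]

2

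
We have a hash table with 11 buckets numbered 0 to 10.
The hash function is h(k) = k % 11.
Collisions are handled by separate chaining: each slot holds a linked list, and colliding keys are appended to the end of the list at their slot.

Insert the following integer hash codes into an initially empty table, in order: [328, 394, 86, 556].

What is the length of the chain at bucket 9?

3

328 → bucket 9
394 → bucket 9 (collision)
86 → bucket 9 (collision)
556 → bucket 6
Final buckets:
0: ∅
1: ∅
2: ∅
3: ∅
4: ∅
5: ∅
6: 556
7: ∅
8: ∅
9: 328 -> 394 -> 86
10: ∅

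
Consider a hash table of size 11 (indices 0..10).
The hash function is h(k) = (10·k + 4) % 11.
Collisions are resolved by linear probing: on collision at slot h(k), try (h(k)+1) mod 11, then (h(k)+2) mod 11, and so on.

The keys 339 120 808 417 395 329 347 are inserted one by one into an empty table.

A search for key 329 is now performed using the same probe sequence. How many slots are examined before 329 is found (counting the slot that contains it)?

5

339 hashes to 6; slot 6 is free → place at 6.
120 hashes to 5; slot 5 is free → place at 5.
808 hashes to 10; slot 10 is free → place at 10.
417 hashes to 5; 5,6 taken → place at 7.
395 hashes to 5; 5,6,7 taken → place at 8.
329 hashes to 5; 5,6,7,8 taken → place at 9.
347 hashes to 9; 9,10 taken → place at 0.
Table: [347, ∅, ∅, ∅, ∅, 120, 339, 417, 395, 329, 808]
Lookup 329: h=5, probe 5,6,7,8,9 → found at 9.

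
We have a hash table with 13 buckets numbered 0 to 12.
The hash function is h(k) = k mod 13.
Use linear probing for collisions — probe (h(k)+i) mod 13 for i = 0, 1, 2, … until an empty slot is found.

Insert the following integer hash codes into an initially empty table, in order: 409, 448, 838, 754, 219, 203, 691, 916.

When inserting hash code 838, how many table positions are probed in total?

409 hashes to 6; slot 6 is free -> place at 6.
448 hashes to 6; 6 taken -> place at 7.
838 hashes to 6; 6,7 taken -> place at 8.
754 hashes to 0; slot 0 is free -> place at 0.
219 hashes to 11; slot 11 is free -> place at 11.
203 hashes to 8; 8 taken -> place at 9.
691 hashes to 2; slot 2 is free -> place at 2.
916 hashes to 6; 6,7,8,9 taken -> place at 10.
Table: [754, —, 691, —, —, —, 409, 448, 838, 203, 916, 219, —]

3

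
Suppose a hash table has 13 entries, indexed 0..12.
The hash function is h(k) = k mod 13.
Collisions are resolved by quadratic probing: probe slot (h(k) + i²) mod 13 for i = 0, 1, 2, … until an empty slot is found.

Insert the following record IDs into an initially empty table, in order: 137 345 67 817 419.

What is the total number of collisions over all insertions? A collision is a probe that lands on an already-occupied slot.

1

Insert 137: h=7, slot 7 empty → index 7.
Insert 345: h=7, slot 7 occupied → index 8.
Insert 67: h=2, slot 2 empty → index 2.
Insert 817: h=11, slot 11 empty → index 11.
Insert 419: h=3, slot 3 empty → index 3.
Table: [_, _, 67, 419, _, _, _, 137, 345, _, _, 817, _]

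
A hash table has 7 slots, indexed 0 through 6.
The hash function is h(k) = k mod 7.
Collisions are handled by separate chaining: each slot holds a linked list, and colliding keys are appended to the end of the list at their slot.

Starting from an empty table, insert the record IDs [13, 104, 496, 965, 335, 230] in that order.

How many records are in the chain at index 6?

6

Insert 13: h=6, bucket 6 empty → new chain.
Insert 104: h=6, bucket 6 nonempty → append to chain.
Insert 496: h=6, bucket 6 nonempty → append to chain.
Insert 965: h=6, bucket 6 nonempty → append to chain.
Insert 335: h=6, bucket 6 nonempty → append to chain.
Insert 230: h=6, bucket 6 nonempty → append to chain.
Final buckets:
0: .
1: .
2: .
3: .
4: .
5: .
6: 13 -> 104 -> 496 -> 965 -> 335 -> 230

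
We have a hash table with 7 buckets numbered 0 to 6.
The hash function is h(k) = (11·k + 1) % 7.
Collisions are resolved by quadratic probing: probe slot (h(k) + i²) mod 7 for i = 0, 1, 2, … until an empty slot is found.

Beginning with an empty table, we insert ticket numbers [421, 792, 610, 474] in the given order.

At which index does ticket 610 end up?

2

421: h=5 => slot 5
792: h=5, probe 5,6 => slot 6
610: h=5, probe 5,6,2 => slot 2
474: h=0 => slot 0
Table: [474, —, 610, —, —, 421, 792]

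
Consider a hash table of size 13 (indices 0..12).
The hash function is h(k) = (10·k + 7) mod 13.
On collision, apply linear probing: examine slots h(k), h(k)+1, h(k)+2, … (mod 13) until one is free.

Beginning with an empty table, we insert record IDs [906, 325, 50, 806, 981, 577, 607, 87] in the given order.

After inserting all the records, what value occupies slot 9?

Insert 906: h=6, slot 6 empty -> index 6.
Insert 325: h=7, slot 7 empty -> index 7.
Insert 50: h=0, slot 0 empty -> index 0.
Insert 806: h=7, slot 7 occupied -> index 8.
Insert 981: h=2, slot 2 empty -> index 2.
Insert 577: h=5, slot 5 empty -> index 5.
Insert 607: h=6, slots 6,7,8 occupied -> index 9.
Insert 87: h=6, slots 6,7,8,9 occupied -> index 10.
Table: [50, —, 981, —, —, 577, 906, 325, 806, 607, 87, —, —]

607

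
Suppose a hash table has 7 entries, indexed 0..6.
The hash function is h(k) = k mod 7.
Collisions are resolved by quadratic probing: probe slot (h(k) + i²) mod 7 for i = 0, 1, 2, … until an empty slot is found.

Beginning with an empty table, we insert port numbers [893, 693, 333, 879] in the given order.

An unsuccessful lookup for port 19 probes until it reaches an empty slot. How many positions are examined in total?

893 hashes to 4; slot 4 is free => place at 4.
693 hashes to 0; slot 0 is free => place at 0.
333 hashes to 4; 4 taken => place at 5.
879 hashes to 4; 4,5 taken => place at 1.
Table: [693, 879, ., ., 893, 333, .]
Lookup 19: h=5, probe 5,6 → slot 6 empty, not found.

2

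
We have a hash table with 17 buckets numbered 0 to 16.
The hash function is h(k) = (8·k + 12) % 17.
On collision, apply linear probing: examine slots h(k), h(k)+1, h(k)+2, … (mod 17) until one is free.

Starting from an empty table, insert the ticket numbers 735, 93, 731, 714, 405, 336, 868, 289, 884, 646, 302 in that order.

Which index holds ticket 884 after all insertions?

Insert 735: h=10, slot 10 empty → index 10.
Insert 93: h=8, slot 8 empty → index 8.
Insert 731: h=12, slot 12 empty → index 12.
Insert 714: h=12, slot 12 occupied → index 13.
Insert 405: h=5, slot 5 empty → index 5.
Insert 336: h=14, slot 14 empty → index 14.
Insert 868: h=3, slot 3 empty → index 3.
Insert 289: h=12, slots 12,13,14 occupied → index 15.
Insert 884: h=12, slots 12,13,14,15 occupied → index 16.
Insert 646: h=12, slots 12,13,14,15,16 occupied → index 0.
Insert 302: h=14, slots 14,15,16,0 occupied → index 1.
Table: [646, 302, ., 868, ., 405, ., ., 93, ., 735, ., 731, 714, 336, 289, 884]

16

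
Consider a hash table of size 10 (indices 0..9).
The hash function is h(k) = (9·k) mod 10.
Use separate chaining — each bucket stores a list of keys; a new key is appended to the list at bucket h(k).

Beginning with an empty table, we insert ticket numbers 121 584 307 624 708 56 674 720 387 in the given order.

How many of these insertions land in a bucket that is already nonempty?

121 → bucket 9
584 → bucket 6
307 → bucket 3
624 → bucket 6 (collision)
708 → bucket 2
56 → bucket 4
674 → bucket 6 (collision)
720 → bucket 0
387 → bucket 3 (collision)
Final buckets:
0: 720
1: —
2: 708
3: 307 -> 387
4: 56
5: —
6: 584 -> 624 -> 674
7: —
8: —
9: 121

3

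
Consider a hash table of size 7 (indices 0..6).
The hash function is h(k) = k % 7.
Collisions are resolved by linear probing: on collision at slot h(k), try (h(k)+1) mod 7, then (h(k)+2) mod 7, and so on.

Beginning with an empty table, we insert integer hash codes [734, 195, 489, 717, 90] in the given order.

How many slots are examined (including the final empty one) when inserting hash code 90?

4

734: h=6 => slot 6
195: h=6, probe 6,0 => slot 0
489: h=6, probe 6,0,1 => slot 1
717: h=3 => slot 3
90: h=6, probe 6,0,1,2 => slot 2
Table: [195, 489, 90, 717, —, —, 734]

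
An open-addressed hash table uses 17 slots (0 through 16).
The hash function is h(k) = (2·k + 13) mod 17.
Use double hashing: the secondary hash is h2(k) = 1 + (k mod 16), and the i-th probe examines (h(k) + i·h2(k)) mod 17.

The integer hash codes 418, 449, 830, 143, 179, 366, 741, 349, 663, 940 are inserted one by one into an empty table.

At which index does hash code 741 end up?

5

Insert 418: h=16, slot 16 empty → index 16.
Insert 449: h=10, slot 10 empty → index 10.
Insert 830: h=7, slot 7 empty → index 7.
Insert 143: h=10, h2=16, slot 10 occupied → index 9.
Insert 179: h=14, slot 14 empty → index 14.
Insert 366: h=14, h2=15, slot 14 occupied → index 12.
Insert 741: h=16, h2=6, slot 16 occupied → index 5.
Insert 349: h=14, h2=14, slot 14 occupied → index 11.
Insert 663: h=13, slot 13 empty → index 13.
Insert 940: h=6, slot 6 empty → index 6.
Table: [—, —, —, —, —, 741, 940, 830, —, 143, 449, 349, 366, 663, 179, —, 418]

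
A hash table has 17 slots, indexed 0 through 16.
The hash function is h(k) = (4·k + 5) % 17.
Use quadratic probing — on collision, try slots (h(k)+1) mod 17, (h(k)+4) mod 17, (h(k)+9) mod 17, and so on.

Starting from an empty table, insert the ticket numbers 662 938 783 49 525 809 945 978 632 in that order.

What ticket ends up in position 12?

662: h=1 => slot 1
938: h=0 => slot 0
783: h=9 => slot 9
49: h=14 => slot 14
525: h=14, probe 14,15 => slot 15
809: h=11 => slot 11
945: h=11, probe 11,12 => slot 12
978: h=7 => slot 7
632: h=0, probe 0,1,4 => slot 4
Table: [938, 662, ∅, ∅, 632, ∅, ∅, 978, ∅, 783, ∅, 809, 945, ∅, 49, 525, ∅]

945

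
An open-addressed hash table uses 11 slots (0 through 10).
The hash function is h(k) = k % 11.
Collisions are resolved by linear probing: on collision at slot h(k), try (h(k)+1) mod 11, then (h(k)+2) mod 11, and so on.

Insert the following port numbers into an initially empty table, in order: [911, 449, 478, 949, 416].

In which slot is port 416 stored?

911 hashes to 9; slot 9 is free => place at 9.
449 hashes to 9; 9 taken => place at 10.
478 hashes to 5; slot 5 is free => place at 5.
949 hashes to 3; slot 3 is free => place at 3.
416 hashes to 9; 9,10 taken => place at 0.
Table: [416, ., ., 949, ., 478, ., ., ., 911, 449]

0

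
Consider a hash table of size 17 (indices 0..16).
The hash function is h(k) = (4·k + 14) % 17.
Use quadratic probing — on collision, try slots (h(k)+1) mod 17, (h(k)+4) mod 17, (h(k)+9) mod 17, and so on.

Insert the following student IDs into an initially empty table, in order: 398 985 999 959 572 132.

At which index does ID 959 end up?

9

398: h=8 => slot 8
985: h=10 => slot 10
999: h=15 => slot 15
959: h=8, probe 8,9 => slot 9
572: h=7 => slot 7
132: h=15, probe 15,16 => slot 16
Table: [-, -, -, -, -, -, -, 572, 398, 959, 985, -, -, -, -, 999, 132]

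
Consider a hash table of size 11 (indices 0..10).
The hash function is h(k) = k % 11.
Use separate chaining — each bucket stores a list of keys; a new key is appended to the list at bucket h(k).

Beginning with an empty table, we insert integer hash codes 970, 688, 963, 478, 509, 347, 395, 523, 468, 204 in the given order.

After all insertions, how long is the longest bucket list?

Insert 970: h=2, bucket 2 empty → new chain.
Insert 688: h=6, bucket 6 empty → new chain.
Insert 963: h=6, bucket 6 nonempty → append to chain.
Insert 478: h=5, bucket 5 empty → new chain.
Insert 509: h=3, bucket 3 empty → new chain.
Insert 347: h=6, bucket 6 nonempty → append to chain.
Insert 395: h=10, bucket 10 empty → new chain.
Insert 523: h=6, bucket 6 nonempty → append to chain.
Insert 468: h=6, bucket 6 nonempty → append to chain.
Insert 204: h=6, bucket 6 nonempty → append to chain.
Final buckets:
0: ∅
1: ∅
2: 970
3: 509
4: ∅
5: 478
6: 688 -> 963 -> 347 -> 523 -> 468 -> 204
7: ∅
8: ∅
9: ∅
10: 395

6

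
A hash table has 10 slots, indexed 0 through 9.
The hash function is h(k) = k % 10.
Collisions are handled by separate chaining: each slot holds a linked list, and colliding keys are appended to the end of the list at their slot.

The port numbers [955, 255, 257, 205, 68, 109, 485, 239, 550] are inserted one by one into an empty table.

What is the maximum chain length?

Insert 955: h=5, bucket 5 empty → new chain.
Insert 255: h=5, bucket 5 nonempty → append to chain.
Insert 257: h=7, bucket 7 empty → new chain.
Insert 205: h=5, bucket 5 nonempty → append to chain.
Insert 68: h=8, bucket 8 empty → new chain.
Insert 109: h=9, bucket 9 empty → new chain.
Insert 485: h=5, bucket 5 nonempty → append to chain.
Insert 239: h=9, bucket 9 nonempty → append to chain.
Insert 550: h=0, bucket 0 empty → new chain.
Final buckets:
0: 550
1: .
2: .
3: .
4: .
5: 955 -> 255 -> 205 -> 485
6: .
7: 257
8: 68
9: 109 -> 239

4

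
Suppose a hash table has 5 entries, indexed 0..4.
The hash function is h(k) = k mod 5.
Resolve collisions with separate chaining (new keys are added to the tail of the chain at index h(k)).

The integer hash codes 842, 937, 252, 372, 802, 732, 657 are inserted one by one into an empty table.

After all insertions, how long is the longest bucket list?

7

Insert 842: h=2, bucket 2 empty -> new chain.
Insert 937: h=2, bucket 2 nonempty -> append to chain.
Insert 252: h=2, bucket 2 nonempty -> append to chain.
Insert 372: h=2, bucket 2 nonempty -> append to chain.
Insert 802: h=2, bucket 2 nonempty -> append to chain.
Insert 732: h=2, bucket 2 nonempty -> append to chain.
Insert 657: h=2, bucket 2 nonempty -> append to chain.
Final buckets:
0: .
1: .
2: 842 -> 937 -> 252 -> 372 -> 802 -> 732 -> 657
3: .
4: .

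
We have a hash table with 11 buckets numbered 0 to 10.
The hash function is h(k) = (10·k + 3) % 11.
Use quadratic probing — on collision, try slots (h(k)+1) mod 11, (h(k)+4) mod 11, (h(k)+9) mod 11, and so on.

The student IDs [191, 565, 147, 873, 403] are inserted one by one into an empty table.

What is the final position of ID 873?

191 hashes to 10; slot 10 is free -> place at 10.
565 hashes to 10; 10 taken -> place at 0.
147 hashes to 10; 10,0 taken -> place at 3.
873 hashes to 10; 10,0,3 taken -> place at 8.
403 hashes to 7; slot 7 is free -> place at 7.
Table: [565, _, _, 147, _, _, _, 403, 873, _, 191]

8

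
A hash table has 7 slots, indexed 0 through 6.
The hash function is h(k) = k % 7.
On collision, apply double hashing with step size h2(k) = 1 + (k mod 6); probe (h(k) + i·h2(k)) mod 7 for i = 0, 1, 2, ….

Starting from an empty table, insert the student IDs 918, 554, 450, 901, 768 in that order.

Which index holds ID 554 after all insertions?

918 hashes to 1; slot 1 is free -> place at 1.
554 hashes to 1, h2=3; 1 taken -> place at 4.
450 hashes to 2; slot 2 is free -> place at 2.
901 hashes to 5; slot 5 is free -> place at 5.
768 hashes to 5, h2=1; 5 taken -> place at 6.
Table: [-, 918, 450, -, 554, 901, 768]

4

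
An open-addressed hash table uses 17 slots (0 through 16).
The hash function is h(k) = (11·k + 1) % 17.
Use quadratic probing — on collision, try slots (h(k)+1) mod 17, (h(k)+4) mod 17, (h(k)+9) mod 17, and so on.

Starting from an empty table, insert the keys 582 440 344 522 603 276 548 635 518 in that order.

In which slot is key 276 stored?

15

582: h=11 => slot 11
440: h=13 => slot 13
344: h=11, probe 11,12 => slot 12
522: h=14 => slot 14
603: h=4 => slot 4
276: h=11, probe 11,12,15 => slot 15
548: h=11, probe 11,12,15,3 => slot 3
635: h=16 => slot 16
518: h=4, probe 4,5 => slot 5
Table: [_, _, _, 548, 603, 518, _, _, _, _, _, 582, 344, 440, 522, 276, 635]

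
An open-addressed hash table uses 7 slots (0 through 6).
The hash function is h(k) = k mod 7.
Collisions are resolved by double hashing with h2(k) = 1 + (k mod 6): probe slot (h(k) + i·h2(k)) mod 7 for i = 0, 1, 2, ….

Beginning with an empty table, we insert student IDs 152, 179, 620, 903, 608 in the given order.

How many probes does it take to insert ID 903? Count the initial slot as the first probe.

3

152 hashes to 5; slot 5 is free => place at 5.
179 hashes to 4; slot 4 is free => place at 4.
620 hashes to 4, h2=3; 4 taken => place at 0.
903 hashes to 0, h2=4; 0,4 taken => place at 1.
608 hashes to 6; slot 6 is free => place at 6.
Table: [620, 903, ∅, ∅, 179, 152, 608]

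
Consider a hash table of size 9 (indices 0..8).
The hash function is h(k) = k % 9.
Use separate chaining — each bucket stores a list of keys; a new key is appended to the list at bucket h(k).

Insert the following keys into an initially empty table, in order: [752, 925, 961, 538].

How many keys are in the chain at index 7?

752 -> bucket 5
925 -> bucket 7
961 -> bucket 7 (collision)
538 -> bucket 7 (collision)
Final buckets:
0: ∅
1: ∅
2: ∅
3: ∅
4: ∅
5: 752
6: ∅
7: 925 -> 961 -> 538
8: ∅

3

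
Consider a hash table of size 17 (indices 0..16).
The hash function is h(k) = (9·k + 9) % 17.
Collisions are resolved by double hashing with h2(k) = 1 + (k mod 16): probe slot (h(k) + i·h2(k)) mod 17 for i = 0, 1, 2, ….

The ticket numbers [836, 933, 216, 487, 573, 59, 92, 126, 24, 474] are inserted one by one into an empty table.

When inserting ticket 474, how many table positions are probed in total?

836 hashes to 2; slot 2 is free => place at 2.
933 hashes to 8; slot 8 is free => place at 8.
216 hashes to 15; slot 15 is free => place at 15.
487 hashes to 6; slot 6 is free => place at 6.
573 hashes to 15, h2=14; 15 taken => place at 12.
59 hashes to 13; slot 13 is free => place at 13.
92 hashes to 4; slot 4 is free => place at 4.
126 hashes to 4, h2=15; 4,2 taken => place at 0.
24 hashes to 4, h2=9; 4,13 taken => place at 5.
474 hashes to 8, h2=11; 8,2,13 taken => place at 7.
Table: [126, ., 836, ., 92, 24, 487, 474, 933, ., ., ., 573, 59, ., 216, .]

4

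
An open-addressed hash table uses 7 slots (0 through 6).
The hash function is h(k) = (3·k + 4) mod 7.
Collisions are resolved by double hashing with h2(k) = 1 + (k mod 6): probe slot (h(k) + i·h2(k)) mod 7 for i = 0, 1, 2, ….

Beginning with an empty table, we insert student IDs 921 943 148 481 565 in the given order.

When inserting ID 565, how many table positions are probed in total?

Insert 921: h=2, slot 2 empty → index 2.
Insert 943: h=5, slot 5 empty → index 5.
Insert 148: h=0, slot 0 empty → index 0.
Insert 481: h=5, h2=2, slots 5,0,2 occupied → index 4.
Insert 565: h=5, h2=2, slots 5,0,2,4 occupied → index 6.
Table: [148, _, 921, _, 481, 943, 565]

5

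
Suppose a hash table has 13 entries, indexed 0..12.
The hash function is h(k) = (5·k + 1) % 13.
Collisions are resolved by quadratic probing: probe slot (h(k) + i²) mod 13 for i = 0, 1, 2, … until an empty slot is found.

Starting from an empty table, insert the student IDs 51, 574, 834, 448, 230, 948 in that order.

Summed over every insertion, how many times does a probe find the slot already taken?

Insert 51: h=9, slot 9 empty → index 9.
Insert 574: h=11, slot 11 empty → index 11.
Insert 834: h=11, slot 11 occupied → index 12.
Insert 448: h=5, slot 5 empty → index 5.
Insert 230: h=7, slot 7 empty → index 7.
Insert 948: h=9, slot 9 occupied → index 10.
Table: [., ., ., ., ., 448, ., 230, ., 51, 948, 574, 834]

2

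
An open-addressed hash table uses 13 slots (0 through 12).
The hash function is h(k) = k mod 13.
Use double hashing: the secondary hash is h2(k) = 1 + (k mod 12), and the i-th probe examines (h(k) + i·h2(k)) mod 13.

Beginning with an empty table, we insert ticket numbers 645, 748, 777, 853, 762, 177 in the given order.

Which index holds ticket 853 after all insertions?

645: h=8 => slot 8
748: h=7 => slot 7
777: h=10 => slot 10
853: h=8, h2=2, probe 8,10,12 => slot 12
762: h=8, h2=7, probe 8,2 => slot 2
177: h=8, h2=10, probe 8,5 => slot 5
Table: [., ., 762, ., ., 177, ., 748, 645, ., 777, ., 853]

12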